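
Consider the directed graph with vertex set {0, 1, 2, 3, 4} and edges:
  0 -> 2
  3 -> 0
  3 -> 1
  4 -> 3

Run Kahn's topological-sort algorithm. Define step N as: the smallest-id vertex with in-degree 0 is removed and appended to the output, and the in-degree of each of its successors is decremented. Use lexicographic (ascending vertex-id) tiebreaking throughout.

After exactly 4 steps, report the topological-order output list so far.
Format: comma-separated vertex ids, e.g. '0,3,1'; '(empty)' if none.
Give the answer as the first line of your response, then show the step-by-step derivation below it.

4,3,0,1

step 1: output 4; order=[4]; indeg=(1,1,1,0,0)
step 2: output 3; order=[4,3]; indeg=(0,0,1,0,0)
step 3: output 0; order=[4,3,0]; indeg=(0,0,0,0,0)
step 4: output 1; order=[4,3,0,1]; indeg=(0,0,0,0,0)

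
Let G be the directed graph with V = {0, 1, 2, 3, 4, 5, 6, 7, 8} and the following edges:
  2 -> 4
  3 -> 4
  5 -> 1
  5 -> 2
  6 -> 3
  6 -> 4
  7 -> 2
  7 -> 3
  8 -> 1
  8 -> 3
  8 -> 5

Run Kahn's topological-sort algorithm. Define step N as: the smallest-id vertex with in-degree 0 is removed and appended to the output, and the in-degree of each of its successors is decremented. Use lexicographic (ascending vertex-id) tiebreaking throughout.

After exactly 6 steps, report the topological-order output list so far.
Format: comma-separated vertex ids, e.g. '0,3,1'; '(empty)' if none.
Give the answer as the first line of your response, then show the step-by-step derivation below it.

0,6,7,8,3,5

step 1: output 0; order=[0]; indeg=(0,2,2,3,3,1,0,0,0)
step 2: output 6; order=[0,6]; indeg=(0,2,2,2,2,1,0,0,0)
step 3: output 7; order=[0,6,7]; indeg=(0,2,1,1,2,1,0,0,0)
step 4: output 8; order=[0,6,7,8]; indeg=(0,1,1,0,2,0,0,0,0)
step 5: output 3; order=[0,6,7,8,3]; indeg=(0,1,1,0,1,0,0,0,0)
step 6: output 5; order=[0,6,7,8,3,5]; indeg=(0,0,0,0,1,0,0,0,0)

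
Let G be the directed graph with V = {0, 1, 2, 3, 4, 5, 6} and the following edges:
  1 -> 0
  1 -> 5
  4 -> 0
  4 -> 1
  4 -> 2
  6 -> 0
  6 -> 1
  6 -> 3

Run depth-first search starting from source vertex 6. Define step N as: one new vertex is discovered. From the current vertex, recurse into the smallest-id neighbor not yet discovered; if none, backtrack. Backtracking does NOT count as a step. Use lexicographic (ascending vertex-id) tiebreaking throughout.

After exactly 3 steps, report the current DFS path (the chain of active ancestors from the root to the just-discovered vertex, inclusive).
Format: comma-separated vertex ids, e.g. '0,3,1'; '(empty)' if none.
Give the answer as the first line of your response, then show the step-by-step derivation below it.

6,1

step 1: discover 6; path=6; order=6
step 2: discover 0; path=6>0; order=6,0
step 3: discover 1; path=6>1; order=6,0,1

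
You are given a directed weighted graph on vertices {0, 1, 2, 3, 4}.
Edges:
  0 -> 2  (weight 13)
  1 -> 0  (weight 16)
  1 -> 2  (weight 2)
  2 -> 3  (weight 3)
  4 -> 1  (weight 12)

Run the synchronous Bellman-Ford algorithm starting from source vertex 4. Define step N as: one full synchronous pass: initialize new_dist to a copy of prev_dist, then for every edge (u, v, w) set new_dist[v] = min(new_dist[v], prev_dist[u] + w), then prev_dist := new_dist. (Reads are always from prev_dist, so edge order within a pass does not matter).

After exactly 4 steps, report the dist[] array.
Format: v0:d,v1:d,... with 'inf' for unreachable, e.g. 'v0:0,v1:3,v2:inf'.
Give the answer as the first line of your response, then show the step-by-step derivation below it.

v0:28,v1:12,v2:14,v3:17,v4:0

step 1: dist = v0:inf,v1:12,v2:inf,v3:inf,v4:0
step 2: dist = v0:28,v1:12,v2:14,v3:inf,v4:0
step 3: dist = v0:28,v1:12,v2:14,v3:17,v4:0
step 4: dist = v0:28,v1:12,v2:14,v3:17,v4:0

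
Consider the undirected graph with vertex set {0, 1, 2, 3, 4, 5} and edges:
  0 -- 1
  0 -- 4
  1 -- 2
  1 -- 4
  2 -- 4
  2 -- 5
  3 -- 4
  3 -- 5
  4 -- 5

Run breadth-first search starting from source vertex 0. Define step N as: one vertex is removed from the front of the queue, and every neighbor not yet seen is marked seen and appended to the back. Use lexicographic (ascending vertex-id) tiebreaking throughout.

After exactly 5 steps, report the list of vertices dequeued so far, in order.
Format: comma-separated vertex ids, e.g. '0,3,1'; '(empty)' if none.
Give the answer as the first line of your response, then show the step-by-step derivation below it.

0,1,4,2,3

step 1: dequeue 0; queue=[1,4]; order=0
step 2: dequeue 1; queue=[4,2]; order=0,1
step 3: dequeue 4; queue=[2,3,5]; order=0,1,4
step 4: dequeue 2; queue=[3,5]; order=0,1,4,2
step 5: dequeue 3; queue=[5]; order=0,1,4,2,3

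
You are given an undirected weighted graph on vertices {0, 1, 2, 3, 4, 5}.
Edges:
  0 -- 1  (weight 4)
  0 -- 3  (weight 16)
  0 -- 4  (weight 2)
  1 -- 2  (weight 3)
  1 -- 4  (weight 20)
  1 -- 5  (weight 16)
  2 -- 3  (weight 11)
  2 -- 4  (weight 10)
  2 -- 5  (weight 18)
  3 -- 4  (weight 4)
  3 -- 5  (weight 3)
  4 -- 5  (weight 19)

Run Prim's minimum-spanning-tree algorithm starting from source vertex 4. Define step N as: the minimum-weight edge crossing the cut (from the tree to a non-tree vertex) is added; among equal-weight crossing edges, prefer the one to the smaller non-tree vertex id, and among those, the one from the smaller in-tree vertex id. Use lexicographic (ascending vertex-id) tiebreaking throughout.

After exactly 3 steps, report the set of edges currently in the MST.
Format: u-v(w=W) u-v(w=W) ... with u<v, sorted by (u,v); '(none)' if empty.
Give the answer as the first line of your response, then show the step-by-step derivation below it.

0-1(w=4) 0-4(w=2) 1-2(w=3)

step 1: add edge 0-4 (w=2); MST = {0-4(w=2)}
step 2: add edge 0-1 (w=4); MST = {0-1(w=4) 0-4(w=2)}
step 3: add edge 1-2 (w=3); MST = {0-1(w=4) 0-4(w=2) 1-2(w=3)}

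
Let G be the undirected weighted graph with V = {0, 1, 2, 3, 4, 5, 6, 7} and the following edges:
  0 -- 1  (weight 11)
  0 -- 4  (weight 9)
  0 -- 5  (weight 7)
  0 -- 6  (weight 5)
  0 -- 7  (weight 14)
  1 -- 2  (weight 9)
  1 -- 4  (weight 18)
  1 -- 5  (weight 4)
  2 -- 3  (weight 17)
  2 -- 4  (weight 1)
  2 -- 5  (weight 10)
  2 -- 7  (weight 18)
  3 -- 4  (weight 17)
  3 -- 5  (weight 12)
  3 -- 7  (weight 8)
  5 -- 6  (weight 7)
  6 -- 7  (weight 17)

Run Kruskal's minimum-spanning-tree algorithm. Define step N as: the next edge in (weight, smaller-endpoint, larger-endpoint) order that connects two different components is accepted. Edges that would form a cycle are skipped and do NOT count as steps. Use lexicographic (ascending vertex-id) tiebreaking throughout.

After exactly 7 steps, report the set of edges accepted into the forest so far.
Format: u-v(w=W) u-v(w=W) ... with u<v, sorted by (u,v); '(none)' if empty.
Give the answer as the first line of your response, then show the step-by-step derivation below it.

0-4(w=9) 0-5(w=7) 0-6(w=5) 1-5(w=4) 2-4(w=1) 3-5(w=12) 3-7(w=8)

step 1: add edge 2-4 (w=1); MST = {2-4(w=1)}
step 2: add edge 1-5 (w=4); MST = {1-5(w=4) 2-4(w=1)}
step 3: add edge 0-6 (w=5); MST = {0-6(w=5) 1-5(w=4) 2-4(w=1)}
step 4: add edge 0-5 (w=7); MST = {0-5(w=7) 0-6(w=5) 1-5(w=4) 2-4(w=1)}
step 5: add edge 3-7 (w=8); MST = {0-5(w=7) 0-6(w=5) 1-5(w=4) 2-4(w=1) 3-7(w=8)}
step 6: add edge 0-4 (w=9); MST = {0-4(w=9) 0-5(w=7) 0-6(w=5) 1-5(w=4) 2-4(w=1) 3-7(w=8)}
step 7: add edge 3-5 (w=12); MST = {0-4(w=9) 0-5(w=7) 0-6(w=5) 1-5(w=4) 2-4(w=1) 3-5(w=12) 3-7(w=8)}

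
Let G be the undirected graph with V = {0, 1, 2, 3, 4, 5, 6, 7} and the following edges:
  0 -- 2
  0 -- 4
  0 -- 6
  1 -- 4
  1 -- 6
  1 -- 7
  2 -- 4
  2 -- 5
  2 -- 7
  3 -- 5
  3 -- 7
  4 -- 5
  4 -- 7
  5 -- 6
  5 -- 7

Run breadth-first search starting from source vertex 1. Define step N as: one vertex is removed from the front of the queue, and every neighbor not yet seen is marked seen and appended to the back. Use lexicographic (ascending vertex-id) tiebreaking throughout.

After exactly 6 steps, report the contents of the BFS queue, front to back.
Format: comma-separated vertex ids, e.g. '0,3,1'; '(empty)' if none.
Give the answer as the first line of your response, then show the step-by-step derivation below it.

5,3

step 1: dequeue 1; queue=[4,6,7]; order=1
step 2: dequeue 4; queue=[6,7,0,2,5]; order=1,4
step 3: dequeue 6; queue=[7,0,2,5]; order=1,4,6
step 4: dequeue 7; queue=[0,2,5,3]; order=1,4,6,7
step 5: dequeue 0; queue=[2,5,3]; order=1,4,6,7,0
step 6: dequeue 2; queue=[5,3]; order=1,4,6,7,0,2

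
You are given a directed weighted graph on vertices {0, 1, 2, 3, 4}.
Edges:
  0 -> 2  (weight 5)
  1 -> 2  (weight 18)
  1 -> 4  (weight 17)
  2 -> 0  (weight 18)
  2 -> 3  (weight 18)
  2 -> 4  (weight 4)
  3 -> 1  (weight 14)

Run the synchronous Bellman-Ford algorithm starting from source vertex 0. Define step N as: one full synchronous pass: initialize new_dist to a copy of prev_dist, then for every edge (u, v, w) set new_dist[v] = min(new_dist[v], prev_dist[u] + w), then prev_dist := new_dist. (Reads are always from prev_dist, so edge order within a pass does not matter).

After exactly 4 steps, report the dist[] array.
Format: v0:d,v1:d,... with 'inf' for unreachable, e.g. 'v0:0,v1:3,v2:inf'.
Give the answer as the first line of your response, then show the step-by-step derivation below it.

v0:0,v1:37,v2:5,v3:23,v4:9

step 1: dist = v0:0,v1:inf,v2:5,v3:inf,v4:inf
step 2: dist = v0:0,v1:inf,v2:5,v3:23,v4:9
step 3: dist = v0:0,v1:37,v2:5,v3:23,v4:9
step 4: dist = v0:0,v1:37,v2:5,v3:23,v4:9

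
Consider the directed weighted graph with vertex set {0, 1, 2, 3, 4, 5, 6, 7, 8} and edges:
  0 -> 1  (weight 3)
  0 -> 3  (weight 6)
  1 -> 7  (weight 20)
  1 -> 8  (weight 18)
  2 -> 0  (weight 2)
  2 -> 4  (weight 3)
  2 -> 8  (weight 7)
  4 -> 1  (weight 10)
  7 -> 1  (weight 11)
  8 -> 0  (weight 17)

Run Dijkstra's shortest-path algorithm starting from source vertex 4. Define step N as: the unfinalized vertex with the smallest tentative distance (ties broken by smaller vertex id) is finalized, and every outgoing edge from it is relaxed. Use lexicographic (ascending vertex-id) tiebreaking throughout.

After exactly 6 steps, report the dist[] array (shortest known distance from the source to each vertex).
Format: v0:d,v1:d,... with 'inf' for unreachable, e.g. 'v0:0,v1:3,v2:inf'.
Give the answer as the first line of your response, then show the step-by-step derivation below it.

v0:45,v1:10,v2:inf,v3:51,v4:0,v5:inf,v6:inf,v7:30,v8:28

step 1: dist = v0:inf,v1:10,v2:inf,v3:inf,v4:0,v5:inf,v6:inf,v7:inf,v8:inf
step 2: dist = v0:inf,v1:10,v2:inf,v3:inf,v4:0,v5:inf,v6:inf,v7:30,v8:28
step 3: dist = v0:45,v1:10,v2:inf,v3:inf,v4:0,v5:inf,v6:inf,v7:30,v8:28
step 4: dist = v0:45,v1:10,v2:inf,v3:inf,v4:0,v5:inf,v6:inf,v7:30,v8:28
step 5: dist = v0:45,v1:10,v2:inf,v3:51,v4:0,v5:inf,v6:inf,v7:30,v8:28
step 6: dist = v0:45,v1:10,v2:inf,v3:51,v4:0,v5:inf,v6:inf,v7:30,v8:28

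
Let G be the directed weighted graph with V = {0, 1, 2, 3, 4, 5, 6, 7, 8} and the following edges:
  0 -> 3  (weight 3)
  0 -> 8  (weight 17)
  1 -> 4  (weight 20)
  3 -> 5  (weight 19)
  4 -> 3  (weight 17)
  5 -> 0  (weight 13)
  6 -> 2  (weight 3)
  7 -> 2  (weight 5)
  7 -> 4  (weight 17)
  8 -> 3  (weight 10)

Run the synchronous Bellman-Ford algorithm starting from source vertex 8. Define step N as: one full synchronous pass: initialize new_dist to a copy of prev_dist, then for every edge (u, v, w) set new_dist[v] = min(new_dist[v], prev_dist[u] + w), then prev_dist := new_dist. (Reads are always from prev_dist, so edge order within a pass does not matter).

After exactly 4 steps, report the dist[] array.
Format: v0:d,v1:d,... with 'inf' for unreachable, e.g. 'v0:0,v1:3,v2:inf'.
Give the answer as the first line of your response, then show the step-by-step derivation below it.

v0:42,v1:inf,v2:inf,v3:10,v4:inf,v5:29,v6:inf,v7:inf,v8:0

step 1: dist = v0:inf,v1:inf,v2:inf,v3:10,v4:inf,v5:inf,v6:inf,v7:inf,v8:0
step 2: dist = v0:inf,v1:inf,v2:inf,v3:10,v4:inf,v5:29,v6:inf,v7:inf,v8:0
step 3: dist = v0:42,v1:inf,v2:inf,v3:10,v4:inf,v5:29,v6:inf,v7:inf,v8:0
step 4: dist = v0:42,v1:inf,v2:inf,v3:10,v4:inf,v5:29,v6:inf,v7:inf,v8:0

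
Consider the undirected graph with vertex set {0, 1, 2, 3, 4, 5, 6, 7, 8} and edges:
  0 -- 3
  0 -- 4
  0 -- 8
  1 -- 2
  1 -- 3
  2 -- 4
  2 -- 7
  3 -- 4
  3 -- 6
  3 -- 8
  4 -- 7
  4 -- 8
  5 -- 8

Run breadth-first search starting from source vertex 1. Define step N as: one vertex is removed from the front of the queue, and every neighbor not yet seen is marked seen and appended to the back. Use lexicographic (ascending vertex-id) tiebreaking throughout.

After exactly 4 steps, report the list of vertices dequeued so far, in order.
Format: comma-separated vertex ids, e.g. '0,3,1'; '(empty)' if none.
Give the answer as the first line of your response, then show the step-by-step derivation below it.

1,2,3,4

step 1: dequeue 1; queue=[2,3]; order=1
step 2: dequeue 2; queue=[3,4,7]; order=1,2
step 3: dequeue 3; queue=[4,7,0,6,8]; order=1,2,3
step 4: dequeue 4; queue=[7,0,6,8]; order=1,2,3,4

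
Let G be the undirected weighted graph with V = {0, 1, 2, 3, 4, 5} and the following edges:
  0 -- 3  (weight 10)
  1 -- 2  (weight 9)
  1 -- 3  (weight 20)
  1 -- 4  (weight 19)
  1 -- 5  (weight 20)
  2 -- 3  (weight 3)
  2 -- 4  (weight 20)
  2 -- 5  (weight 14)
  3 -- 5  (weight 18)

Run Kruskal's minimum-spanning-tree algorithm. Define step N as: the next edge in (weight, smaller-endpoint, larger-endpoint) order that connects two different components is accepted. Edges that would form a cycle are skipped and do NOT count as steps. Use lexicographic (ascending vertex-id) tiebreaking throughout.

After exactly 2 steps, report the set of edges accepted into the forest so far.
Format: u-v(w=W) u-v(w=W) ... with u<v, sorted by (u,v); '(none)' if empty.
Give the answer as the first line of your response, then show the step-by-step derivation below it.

1-2(w=9) 2-3(w=3)

step 1: add edge 2-3 (w=3); MST = {2-3(w=3)}
step 2: add edge 1-2 (w=9); MST = {1-2(w=9) 2-3(w=3)}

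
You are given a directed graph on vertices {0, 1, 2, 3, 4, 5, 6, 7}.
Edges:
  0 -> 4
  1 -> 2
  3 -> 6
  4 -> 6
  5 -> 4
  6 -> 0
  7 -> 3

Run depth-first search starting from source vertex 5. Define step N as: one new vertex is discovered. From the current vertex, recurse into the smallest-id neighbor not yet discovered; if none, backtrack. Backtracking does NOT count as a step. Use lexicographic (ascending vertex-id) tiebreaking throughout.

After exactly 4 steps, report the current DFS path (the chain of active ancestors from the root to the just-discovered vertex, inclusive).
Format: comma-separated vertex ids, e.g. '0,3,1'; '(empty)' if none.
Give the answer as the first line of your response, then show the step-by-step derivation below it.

5,4,6,0

step 1: discover 5; path=5; order=5
step 2: discover 4; path=5>4; order=5,4
step 3: discover 6; path=5>4>6; order=5,4,6
step 4: discover 0; path=5>4>6>0; order=5,4,6,0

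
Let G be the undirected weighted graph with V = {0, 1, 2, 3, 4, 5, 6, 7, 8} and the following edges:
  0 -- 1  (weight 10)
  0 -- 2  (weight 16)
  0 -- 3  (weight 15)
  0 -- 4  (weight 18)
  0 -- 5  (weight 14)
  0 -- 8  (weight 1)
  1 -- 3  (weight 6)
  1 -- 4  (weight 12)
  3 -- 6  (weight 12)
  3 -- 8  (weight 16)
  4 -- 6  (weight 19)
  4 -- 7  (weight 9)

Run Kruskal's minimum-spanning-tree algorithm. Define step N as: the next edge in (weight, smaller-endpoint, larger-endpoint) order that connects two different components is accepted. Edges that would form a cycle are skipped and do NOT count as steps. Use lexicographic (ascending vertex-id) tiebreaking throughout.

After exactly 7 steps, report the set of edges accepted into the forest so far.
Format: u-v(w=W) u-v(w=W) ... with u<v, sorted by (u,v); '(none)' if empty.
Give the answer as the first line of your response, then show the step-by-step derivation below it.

0-1(w=10) 0-5(w=14) 0-8(w=1) 1-3(w=6) 1-4(w=12) 3-6(w=12) 4-7(w=9)

step 1: add edge 0-8 (w=1); MST = {0-8(w=1)}
step 2: add edge 1-3 (w=6); MST = {0-8(w=1) 1-3(w=6)}
step 3: add edge 4-7 (w=9); MST = {0-8(w=1) 1-3(w=6) 4-7(w=9)}
step 4: add edge 0-1 (w=10); MST = {0-1(w=10) 0-8(w=1) 1-3(w=6) 4-7(w=9)}
step 5: add edge 1-4 (w=12); MST = {0-1(w=10) 0-8(w=1) 1-3(w=6) 1-4(w=12) 4-7(w=9)}
step 6: add edge 3-6 (w=12); MST = {0-1(w=10) 0-8(w=1) 1-3(w=6) 1-4(w=12) 3-6(w=12) 4-7(w=9)}
step 7: add edge 0-5 (w=14); MST = {0-1(w=10) 0-5(w=14) 0-8(w=1) 1-3(w=6) 1-4(w=12) 3-6(w=12) 4-7(w=9)}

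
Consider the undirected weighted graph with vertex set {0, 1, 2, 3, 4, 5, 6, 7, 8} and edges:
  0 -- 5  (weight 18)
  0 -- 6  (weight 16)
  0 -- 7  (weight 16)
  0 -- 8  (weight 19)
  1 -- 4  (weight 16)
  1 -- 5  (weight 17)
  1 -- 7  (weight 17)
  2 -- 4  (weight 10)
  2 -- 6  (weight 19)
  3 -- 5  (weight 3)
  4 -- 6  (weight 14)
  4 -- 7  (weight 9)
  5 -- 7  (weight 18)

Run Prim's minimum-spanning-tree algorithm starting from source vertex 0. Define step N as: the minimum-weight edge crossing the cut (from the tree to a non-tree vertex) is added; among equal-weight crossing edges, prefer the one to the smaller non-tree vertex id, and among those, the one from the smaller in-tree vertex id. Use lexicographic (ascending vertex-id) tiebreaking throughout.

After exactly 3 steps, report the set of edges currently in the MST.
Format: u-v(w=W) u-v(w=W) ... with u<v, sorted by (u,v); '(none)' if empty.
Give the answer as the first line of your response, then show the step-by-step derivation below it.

0-6(w=16) 4-6(w=14) 4-7(w=9)

step 1: add edge 0-6 (w=16); MST = {0-6(w=16)}
step 2: add edge 4-6 (w=14); MST = {0-6(w=16) 4-6(w=14)}
step 3: add edge 4-7 (w=9); MST = {0-6(w=16) 4-6(w=14) 4-7(w=9)}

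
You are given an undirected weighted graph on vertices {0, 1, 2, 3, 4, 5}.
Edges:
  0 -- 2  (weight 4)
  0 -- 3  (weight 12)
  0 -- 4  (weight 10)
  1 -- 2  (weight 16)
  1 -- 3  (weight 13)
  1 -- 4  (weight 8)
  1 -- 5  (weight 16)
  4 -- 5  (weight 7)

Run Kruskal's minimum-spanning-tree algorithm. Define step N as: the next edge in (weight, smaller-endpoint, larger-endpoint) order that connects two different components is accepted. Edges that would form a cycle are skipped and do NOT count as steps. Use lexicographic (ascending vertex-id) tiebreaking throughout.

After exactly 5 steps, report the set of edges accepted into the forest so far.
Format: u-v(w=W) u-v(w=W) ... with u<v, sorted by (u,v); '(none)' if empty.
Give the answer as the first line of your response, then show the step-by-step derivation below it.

0-2(w=4) 0-3(w=12) 0-4(w=10) 1-4(w=8) 4-5(w=7)

step 1: add edge 0-2 (w=4); MST = {0-2(w=4)}
step 2: add edge 4-5 (w=7); MST = {0-2(w=4) 4-5(w=7)}
step 3: add edge 1-4 (w=8); MST = {0-2(w=4) 1-4(w=8) 4-5(w=7)}
step 4: add edge 0-4 (w=10); MST = {0-2(w=4) 0-4(w=10) 1-4(w=8) 4-5(w=7)}
step 5: add edge 0-3 (w=12); MST = {0-2(w=4) 0-3(w=12) 0-4(w=10) 1-4(w=8) 4-5(w=7)}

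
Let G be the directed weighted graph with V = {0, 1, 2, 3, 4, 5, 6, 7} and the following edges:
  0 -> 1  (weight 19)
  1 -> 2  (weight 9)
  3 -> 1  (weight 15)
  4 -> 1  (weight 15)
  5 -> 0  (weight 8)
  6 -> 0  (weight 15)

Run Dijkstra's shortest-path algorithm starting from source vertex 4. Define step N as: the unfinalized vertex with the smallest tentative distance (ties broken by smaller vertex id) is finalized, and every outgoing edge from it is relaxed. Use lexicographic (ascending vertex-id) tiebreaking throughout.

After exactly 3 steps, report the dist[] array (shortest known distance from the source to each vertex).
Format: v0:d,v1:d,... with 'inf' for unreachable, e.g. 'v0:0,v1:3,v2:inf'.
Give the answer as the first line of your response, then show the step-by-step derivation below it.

v0:inf,v1:15,v2:24,v3:inf,v4:0,v5:inf,v6:inf,v7:inf

step 1: dist = v0:inf,v1:15,v2:inf,v3:inf,v4:0,v5:inf,v6:inf,v7:inf
step 2: dist = v0:inf,v1:15,v2:24,v3:inf,v4:0,v5:inf,v6:inf,v7:inf
step 3: dist = v0:inf,v1:15,v2:24,v3:inf,v4:0,v5:inf,v6:inf,v7:inf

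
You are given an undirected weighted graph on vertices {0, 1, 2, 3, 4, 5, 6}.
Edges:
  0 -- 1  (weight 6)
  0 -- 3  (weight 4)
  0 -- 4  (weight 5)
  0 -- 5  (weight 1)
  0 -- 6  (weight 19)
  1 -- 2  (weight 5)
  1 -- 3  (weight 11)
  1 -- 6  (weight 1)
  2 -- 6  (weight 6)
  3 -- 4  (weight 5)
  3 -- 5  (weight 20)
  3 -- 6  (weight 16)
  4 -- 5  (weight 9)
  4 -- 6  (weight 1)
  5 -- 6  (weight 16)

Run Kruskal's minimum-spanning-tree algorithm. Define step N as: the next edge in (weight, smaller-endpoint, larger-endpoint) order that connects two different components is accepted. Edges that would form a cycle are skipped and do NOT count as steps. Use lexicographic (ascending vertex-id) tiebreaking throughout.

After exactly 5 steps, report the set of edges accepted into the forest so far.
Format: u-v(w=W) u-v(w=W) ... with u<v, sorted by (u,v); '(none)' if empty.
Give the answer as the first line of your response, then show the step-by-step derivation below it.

0-3(w=4) 0-4(w=5) 0-5(w=1) 1-6(w=1) 4-6(w=1)

step 1: add edge 0-5 (w=1); MST = {0-5(w=1)}
step 2: add edge 1-6 (w=1); MST = {0-5(w=1) 1-6(w=1)}
step 3: add edge 4-6 (w=1); MST = {0-5(w=1) 1-6(w=1) 4-6(w=1)}
step 4: add edge 0-3 (w=4); MST = {0-3(w=4) 0-5(w=1) 1-6(w=1) 4-6(w=1)}
step 5: add edge 0-4 (w=5); MST = {0-3(w=4) 0-4(w=5) 0-5(w=1) 1-6(w=1) 4-6(w=1)}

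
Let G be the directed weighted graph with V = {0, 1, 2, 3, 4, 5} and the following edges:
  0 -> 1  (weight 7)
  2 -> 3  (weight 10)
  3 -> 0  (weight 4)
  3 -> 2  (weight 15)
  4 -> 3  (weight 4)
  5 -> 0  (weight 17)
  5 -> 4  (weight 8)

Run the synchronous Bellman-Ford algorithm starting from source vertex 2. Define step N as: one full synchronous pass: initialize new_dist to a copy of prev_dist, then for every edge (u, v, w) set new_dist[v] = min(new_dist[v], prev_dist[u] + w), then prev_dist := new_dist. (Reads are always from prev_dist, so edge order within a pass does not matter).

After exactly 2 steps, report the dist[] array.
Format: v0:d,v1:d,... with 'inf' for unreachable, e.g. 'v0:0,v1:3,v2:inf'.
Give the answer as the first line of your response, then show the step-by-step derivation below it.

v0:14,v1:inf,v2:0,v3:10,v4:inf,v5:inf

step 1: dist = v0:inf,v1:inf,v2:0,v3:10,v4:inf,v5:inf
step 2: dist = v0:14,v1:inf,v2:0,v3:10,v4:inf,v5:inf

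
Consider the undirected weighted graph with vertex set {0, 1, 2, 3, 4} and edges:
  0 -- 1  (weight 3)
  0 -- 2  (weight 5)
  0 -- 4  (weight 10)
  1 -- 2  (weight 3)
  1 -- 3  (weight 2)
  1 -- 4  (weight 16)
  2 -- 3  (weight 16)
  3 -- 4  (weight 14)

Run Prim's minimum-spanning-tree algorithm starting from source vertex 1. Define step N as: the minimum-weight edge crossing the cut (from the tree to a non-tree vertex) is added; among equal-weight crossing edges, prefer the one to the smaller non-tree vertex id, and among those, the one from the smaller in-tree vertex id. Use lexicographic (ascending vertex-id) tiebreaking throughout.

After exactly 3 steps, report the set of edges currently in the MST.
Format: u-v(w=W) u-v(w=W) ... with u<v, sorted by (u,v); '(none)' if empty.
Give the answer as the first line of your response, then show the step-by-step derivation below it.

0-1(w=3) 1-2(w=3) 1-3(w=2)

step 1: add edge 1-3 (w=2); MST = {1-3(w=2)}
step 2: add edge 0-1 (w=3); MST = {0-1(w=3) 1-3(w=2)}
step 3: add edge 1-2 (w=3); MST = {0-1(w=3) 1-2(w=3) 1-3(w=2)}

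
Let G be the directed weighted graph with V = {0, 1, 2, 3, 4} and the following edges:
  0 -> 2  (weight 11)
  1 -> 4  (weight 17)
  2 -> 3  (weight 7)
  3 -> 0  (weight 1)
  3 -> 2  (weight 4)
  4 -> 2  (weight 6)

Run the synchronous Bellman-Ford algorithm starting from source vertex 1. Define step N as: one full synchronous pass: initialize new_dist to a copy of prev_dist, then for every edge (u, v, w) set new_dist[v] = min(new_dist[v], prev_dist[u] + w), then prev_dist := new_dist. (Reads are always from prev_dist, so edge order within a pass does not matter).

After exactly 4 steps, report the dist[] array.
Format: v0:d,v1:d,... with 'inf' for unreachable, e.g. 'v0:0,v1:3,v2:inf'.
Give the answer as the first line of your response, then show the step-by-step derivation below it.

v0:31,v1:0,v2:23,v3:30,v4:17

step 1: dist = v0:inf,v1:0,v2:inf,v3:inf,v4:17
step 2: dist = v0:inf,v1:0,v2:23,v3:inf,v4:17
step 3: dist = v0:inf,v1:0,v2:23,v3:30,v4:17
step 4: dist = v0:31,v1:0,v2:23,v3:30,v4:17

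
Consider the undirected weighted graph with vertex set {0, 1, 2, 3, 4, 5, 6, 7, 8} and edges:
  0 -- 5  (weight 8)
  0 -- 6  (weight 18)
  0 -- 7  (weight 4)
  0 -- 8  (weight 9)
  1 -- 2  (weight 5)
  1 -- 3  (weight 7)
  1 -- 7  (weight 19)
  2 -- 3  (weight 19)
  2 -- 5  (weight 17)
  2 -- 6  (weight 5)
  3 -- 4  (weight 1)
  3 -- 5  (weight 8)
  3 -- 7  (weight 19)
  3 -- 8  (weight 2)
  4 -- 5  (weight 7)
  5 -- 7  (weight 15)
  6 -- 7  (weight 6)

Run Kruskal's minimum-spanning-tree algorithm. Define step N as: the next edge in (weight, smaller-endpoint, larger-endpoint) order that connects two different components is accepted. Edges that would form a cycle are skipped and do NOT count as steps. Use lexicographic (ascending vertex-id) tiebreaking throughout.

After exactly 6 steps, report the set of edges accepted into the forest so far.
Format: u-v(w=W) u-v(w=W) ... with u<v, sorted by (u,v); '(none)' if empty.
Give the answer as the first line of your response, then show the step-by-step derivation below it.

0-7(w=4) 1-2(w=5) 2-6(w=5) 3-4(w=1) 3-8(w=2) 6-7(w=6)

step 1: add edge 3-4 (w=1); MST = {3-4(w=1)}
step 2: add edge 3-8 (w=2); MST = {3-4(w=1) 3-8(w=2)}
step 3: add edge 0-7 (w=4); MST = {0-7(w=4) 3-4(w=1) 3-8(w=2)}
step 4: add edge 1-2 (w=5); MST = {0-7(w=4) 1-2(w=5) 3-4(w=1) 3-8(w=2)}
step 5: add edge 2-6 (w=5); MST = {0-7(w=4) 1-2(w=5) 2-6(w=5) 3-4(w=1) 3-8(w=2)}
step 6: add edge 6-7 (w=6); MST = {0-7(w=4) 1-2(w=5) 2-6(w=5) 3-4(w=1) 3-8(w=2) 6-7(w=6)}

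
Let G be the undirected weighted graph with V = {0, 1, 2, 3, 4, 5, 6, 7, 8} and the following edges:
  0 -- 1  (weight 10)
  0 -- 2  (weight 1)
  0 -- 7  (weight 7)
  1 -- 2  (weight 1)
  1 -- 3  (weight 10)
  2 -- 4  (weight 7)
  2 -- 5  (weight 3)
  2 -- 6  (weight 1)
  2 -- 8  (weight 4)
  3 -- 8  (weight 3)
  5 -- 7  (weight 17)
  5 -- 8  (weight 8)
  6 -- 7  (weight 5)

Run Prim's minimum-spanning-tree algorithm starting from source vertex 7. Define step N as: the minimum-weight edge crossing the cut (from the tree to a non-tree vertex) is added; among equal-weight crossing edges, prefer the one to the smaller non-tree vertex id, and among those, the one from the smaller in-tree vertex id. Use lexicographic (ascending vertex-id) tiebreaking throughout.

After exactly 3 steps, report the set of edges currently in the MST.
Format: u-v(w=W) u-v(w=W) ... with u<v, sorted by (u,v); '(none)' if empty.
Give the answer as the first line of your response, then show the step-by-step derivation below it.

0-2(w=1) 2-6(w=1) 6-7(w=5)

step 1: add edge 6-7 (w=5); MST = {6-7(w=5)}
step 2: add edge 2-6 (w=1); MST = {2-6(w=1) 6-7(w=5)}
step 3: add edge 0-2 (w=1); MST = {0-2(w=1) 2-6(w=1) 6-7(w=5)}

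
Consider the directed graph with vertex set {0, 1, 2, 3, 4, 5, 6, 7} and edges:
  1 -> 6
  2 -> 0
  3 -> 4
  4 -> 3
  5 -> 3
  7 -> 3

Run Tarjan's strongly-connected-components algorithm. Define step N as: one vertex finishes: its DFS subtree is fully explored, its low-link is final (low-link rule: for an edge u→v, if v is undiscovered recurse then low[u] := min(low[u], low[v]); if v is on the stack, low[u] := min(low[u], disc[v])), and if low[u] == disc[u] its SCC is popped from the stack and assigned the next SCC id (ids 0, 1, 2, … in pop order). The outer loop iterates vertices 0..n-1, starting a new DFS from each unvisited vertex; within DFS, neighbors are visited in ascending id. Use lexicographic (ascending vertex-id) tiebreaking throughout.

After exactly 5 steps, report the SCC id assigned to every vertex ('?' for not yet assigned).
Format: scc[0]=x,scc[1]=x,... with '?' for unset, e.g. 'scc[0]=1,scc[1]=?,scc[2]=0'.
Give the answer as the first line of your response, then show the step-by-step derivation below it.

scc[0]=0,scc[1]=2,scc[2]=3,scc[3]=?,scc[4]=?,scc[5]=?,scc[6]=1,scc[7]=?

step 1: low=(low[0]=0,low[1]=?,low[2]=?,low[3]=?,low[4]=?,low[5]=?,low[6]=?,low[7]=?); scc=(scc[0]=0,scc[1]=?,scc[2]=?,scc[3]=?,scc[4]=?,scc[5]=?,scc[6]=?,scc[7]=?)
step 2: low=(low[0]=0,low[1]=1,low[2]=?,low[3]=?,low[4]=?,low[5]=?,low[6]=2,low[7]=?); scc=(scc[0]=0,scc[1]=?,scc[2]=?,scc[3]=?,scc[4]=?,scc[5]=?,scc[6]=1,scc[7]=?)
step 3: low=(low[0]=0,low[1]=1,low[2]=?,low[3]=?,low[4]=?,low[5]=?,low[6]=2,low[7]=?); scc=(scc[0]=0,scc[1]=2,scc[2]=?,scc[3]=?,scc[4]=?,scc[5]=?,scc[6]=1,scc[7]=?)
step 4: low=(low[0]=0,low[1]=1,low[2]=3,low[3]=?,low[4]=?,low[5]=?,low[6]=2,low[7]=?); scc=(scc[0]=0,scc[1]=2,scc[2]=3,scc[3]=?,scc[4]=?,scc[5]=?,scc[6]=1,scc[7]=?)
step 5: low=(low[0]=0,low[1]=1,low[2]=3,low[3]=4,low[4]=4,low[5]=?,low[6]=2,low[7]=?); scc=(scc[0]=0,scc[1]=2,scc[2]=3,scc[3]=?,scc[4]=?,scc[5]=?,scc[6]=1,scc[7]=?)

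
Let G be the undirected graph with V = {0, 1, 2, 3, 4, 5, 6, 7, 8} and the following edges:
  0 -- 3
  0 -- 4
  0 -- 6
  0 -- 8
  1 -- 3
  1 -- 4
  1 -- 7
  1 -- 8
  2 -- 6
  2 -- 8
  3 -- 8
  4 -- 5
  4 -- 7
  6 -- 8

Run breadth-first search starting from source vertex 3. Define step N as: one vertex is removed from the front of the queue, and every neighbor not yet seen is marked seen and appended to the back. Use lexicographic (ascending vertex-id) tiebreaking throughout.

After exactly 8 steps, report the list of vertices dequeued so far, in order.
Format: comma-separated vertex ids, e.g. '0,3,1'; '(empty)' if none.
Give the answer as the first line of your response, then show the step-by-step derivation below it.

3,0,1,8,4,6,7,2

step 1: dequeue 3; queue=[0,1,8]; order=3
step 2: dequeue 0; queue=[1,8,4,6]; order=3,0
step 3: dequeue 1; queue=[8,4,6,7]; order=3,0,1
step 4: dequeue 8; queue=[4,6,7,2]; order=3,0,1,8
step 5: dequeue 4; queue=[6,7,2,5]; order=3,0,1,8,4
step 6: dequeue 6; queue=[7,2,5]; order=3,0,1,8,4,6
step 7: dequeue 7; queue=[2,5]; order=3,0,1,8,4,6,7
step 8: dequeue 2; queue=[5]; order=3,0,1,8,4,6,7,2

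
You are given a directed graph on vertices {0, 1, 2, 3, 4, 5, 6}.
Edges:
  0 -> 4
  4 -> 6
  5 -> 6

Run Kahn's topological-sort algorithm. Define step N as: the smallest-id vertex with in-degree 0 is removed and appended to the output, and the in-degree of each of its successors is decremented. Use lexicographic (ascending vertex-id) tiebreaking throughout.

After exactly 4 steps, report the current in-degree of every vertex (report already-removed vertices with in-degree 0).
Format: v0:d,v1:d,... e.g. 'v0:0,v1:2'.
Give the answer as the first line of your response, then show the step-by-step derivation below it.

v0:0,v1:0,v2:0,v3:0,v4:0,v5:0,v6:2

step 1: output 0; order=[0]; indeg=(0,0,0,0,0,0,2)
step 2: output 1; order=[0,1]; indeg=(0,0,0,0,0,0,2)
step 3: output 2; order=[0,1,2]; indeg=(0,0,0,0,0,0,2)
step 4: output 3; order=[0,1,2,3]; indeg=(0,0,0,0,0,0,2)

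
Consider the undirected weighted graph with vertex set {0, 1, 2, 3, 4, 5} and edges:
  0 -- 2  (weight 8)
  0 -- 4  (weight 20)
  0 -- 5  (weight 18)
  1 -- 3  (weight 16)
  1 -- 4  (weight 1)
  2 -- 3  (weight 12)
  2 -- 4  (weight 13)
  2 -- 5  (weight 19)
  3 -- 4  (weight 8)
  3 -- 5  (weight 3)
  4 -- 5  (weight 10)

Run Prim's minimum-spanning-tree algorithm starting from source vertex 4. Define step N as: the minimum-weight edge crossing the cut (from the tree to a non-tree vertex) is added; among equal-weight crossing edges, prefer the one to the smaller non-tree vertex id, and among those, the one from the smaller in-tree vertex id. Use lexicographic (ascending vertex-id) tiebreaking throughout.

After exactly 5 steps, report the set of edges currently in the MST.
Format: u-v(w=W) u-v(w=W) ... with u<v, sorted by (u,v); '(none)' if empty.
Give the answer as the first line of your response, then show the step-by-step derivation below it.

0-2(w=8) 1-4(w=1) 2-3(w=12) 3-4(w=8) 3-5(w=3)

step 1: add edge 1-4 (w=1); MST = {1-4(w=1)}
step 2: add edge 3-4 (w=8); MST = {1-4(w=1) 3-4(w=8)}
step 3: add edge 3-5 (w=3); MST = {1-4(w=1) 3-4(w=8) 3-5(w=3)}
step 4: add edge 2-3 (w=12); MST = {1-4(w=1) 2-3(w=12) 3-4(w=8) 3-5(w=3)}
step 5: add edge 0-2 (w=8); MST = {0-2(w=8) 1-4(w=1) 2-3(w=12) 3-4(w=8) 3-5(w=3)}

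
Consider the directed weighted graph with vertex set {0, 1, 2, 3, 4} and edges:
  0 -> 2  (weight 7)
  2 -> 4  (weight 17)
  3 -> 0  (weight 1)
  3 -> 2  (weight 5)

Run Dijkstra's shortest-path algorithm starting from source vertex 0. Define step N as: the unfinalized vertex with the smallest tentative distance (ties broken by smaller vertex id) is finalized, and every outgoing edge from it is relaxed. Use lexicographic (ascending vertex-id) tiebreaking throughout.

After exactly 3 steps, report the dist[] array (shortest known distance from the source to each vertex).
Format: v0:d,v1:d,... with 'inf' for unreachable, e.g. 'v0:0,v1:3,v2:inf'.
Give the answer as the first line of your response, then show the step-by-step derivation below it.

v0:0,v1:inf,v2:7,v3:inf,v4:24

step 1: dist = v0:0,v1:inf,v2:7,v3:inf,v4:inf
step 2: dist = v0:0,v1:inf,v2:7,v3:inf,v4:24
step 3: dist = v0:0,v1:inf,v2:7,v3:inf,v4:24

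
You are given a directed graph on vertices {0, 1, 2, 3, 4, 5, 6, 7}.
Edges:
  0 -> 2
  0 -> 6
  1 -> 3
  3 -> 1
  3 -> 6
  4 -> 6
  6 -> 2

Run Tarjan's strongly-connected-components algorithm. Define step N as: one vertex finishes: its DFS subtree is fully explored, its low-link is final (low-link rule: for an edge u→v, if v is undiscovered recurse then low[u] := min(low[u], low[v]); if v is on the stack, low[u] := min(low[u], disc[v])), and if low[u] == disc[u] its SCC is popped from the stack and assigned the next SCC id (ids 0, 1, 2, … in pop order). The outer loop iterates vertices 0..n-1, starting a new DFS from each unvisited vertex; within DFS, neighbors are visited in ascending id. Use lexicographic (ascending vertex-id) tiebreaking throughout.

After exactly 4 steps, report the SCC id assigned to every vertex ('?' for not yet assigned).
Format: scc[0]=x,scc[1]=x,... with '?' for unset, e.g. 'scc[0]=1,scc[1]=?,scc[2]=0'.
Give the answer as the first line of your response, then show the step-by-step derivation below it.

scc[0]=2,scc[1]=?,scc[2]=0,scc[3]=?,scc[4]=?,scc[5]=?,scc[6]=1,scc[7]=?

step 1: low=(low[0]=0,low[1]=?,low[2]=1,low[3]=?,low[4]=?,low[5]=?,low[6]=?,low[7]=?); scc=(scc[0]=?,scc[1]=?,scc[2]=0,scc[3]=?,scc[4]=?,scc[5]=?,scc[6]=?,scc[7]=?)
step 2: low=(low[0]=0,low[1]=?,low[2]=1,low[3]=?,low[4]=?,low[5]=?,low[6]=2,low[7]=?); scc=(scc[0]=?,scc[1]=?,scc[2]=0,scc[3]=?,scc[4]=?,scc[5]=?,scc[6]=1,scc[7]=?)
step 3: low=(low[0]=0,low[1]=?,low[2]=1,low[3]=?,low[4]=?,low[5]=?,low[6]=2,low[7]=?); scc=(scc[0]=2,scc[1]=?,scc[2]=0,scc[3]=?,scc[4]=?,scc[5]=?,scc[6]=1,scc[7]=?)
step 4: low=(low[0]=0,low[1]=3,low[2]=1,low[3]=3,low[4]=?,low[5]=?,low[6]=2,low[7]=?); scc=(scc[0]=2,scc[1]=?,scc[2]=0,scc[3]=?,scc[4]=?,scc[5]=?,scc[6]=1,scc[7]=?)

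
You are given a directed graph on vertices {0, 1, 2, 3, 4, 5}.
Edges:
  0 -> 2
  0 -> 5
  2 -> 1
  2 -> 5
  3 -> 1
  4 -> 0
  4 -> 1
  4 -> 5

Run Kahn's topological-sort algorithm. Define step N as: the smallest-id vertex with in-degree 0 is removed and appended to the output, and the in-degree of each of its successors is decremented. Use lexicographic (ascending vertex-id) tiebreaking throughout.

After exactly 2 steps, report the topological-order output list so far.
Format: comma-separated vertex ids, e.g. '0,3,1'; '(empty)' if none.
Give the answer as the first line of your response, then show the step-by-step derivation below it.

3,4

step 1: output 3; order=[3]; indeg=(1,2,1,0,0,3)
step 2: output 4; order=[3,4]; indeg=(0,1,1,0,0,2)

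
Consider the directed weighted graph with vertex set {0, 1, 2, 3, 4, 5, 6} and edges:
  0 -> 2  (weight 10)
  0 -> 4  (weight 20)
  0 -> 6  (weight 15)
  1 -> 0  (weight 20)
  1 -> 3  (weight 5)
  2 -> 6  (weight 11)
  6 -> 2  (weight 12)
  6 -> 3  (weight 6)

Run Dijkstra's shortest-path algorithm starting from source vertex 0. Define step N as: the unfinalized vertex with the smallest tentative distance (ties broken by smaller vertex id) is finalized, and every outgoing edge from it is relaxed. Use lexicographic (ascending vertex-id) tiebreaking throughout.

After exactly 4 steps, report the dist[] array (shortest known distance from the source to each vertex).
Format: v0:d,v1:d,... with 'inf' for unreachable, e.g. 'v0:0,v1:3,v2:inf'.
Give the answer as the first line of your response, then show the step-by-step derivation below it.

v0:0,v1:inf,v2:10,v3:21,v4:20,v5:inf,v6:15

step 1: dist = v0:0,v1:inf,v2:10,v3:inf,v4:20,v5:inf,v6:15
step 2: dist = v0:0,v1:inf,v2:10,v3:inf,v4:20,v5:inf,v6:15
step 3: dist = v0:0,v1:inf,v2:10,v3:21,v4:20,v5:inf,v6:15
step 4: dist = v0:0,v1:inf,v2:10,v3:21,v4:20,v5:inf,v6:15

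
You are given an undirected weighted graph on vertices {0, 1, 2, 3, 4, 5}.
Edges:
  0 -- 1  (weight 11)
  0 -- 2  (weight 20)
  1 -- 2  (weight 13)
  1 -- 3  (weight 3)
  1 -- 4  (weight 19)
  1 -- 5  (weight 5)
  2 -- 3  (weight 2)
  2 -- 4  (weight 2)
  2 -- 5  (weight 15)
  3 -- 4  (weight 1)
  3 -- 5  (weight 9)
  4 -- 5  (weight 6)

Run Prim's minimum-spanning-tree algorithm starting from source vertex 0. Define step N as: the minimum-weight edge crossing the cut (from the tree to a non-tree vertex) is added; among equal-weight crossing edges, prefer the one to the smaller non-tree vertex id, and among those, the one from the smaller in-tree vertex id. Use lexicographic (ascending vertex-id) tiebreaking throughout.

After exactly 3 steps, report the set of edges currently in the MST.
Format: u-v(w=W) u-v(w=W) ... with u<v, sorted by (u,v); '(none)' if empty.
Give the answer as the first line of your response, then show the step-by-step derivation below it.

0-1(w=11) 1-3(w=3) 3-4(w=1)

step 1: add edge 0-1 (w=11); MST = {0-1(w=11)}
step 2: add edge 1-3 (w=3); MST = {0-1(w=11) 1-3(w=3)}
step 3: add edge 3-4 (w=1); MST = {0-1(w=11) 1-3(w=3) 3-4(w=1)}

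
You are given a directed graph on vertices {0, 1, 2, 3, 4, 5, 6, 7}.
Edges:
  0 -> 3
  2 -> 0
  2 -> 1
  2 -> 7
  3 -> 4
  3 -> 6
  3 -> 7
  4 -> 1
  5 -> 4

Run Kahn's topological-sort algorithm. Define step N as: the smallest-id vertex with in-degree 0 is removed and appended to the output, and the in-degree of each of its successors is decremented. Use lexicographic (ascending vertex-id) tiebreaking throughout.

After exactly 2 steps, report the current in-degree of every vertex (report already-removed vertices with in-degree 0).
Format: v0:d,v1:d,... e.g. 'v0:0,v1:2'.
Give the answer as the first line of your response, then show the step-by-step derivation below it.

v0:0,v1:1,v2:0,v3:0,v4:2,v5:0,v6:1,v7:1

step 1: output 2; order=[2]; indeg=(0,1,0,1,2,0,1,1)
step 2: output 0; order=[2,0]; indeg=(0,1,0,0,2,0,1,1)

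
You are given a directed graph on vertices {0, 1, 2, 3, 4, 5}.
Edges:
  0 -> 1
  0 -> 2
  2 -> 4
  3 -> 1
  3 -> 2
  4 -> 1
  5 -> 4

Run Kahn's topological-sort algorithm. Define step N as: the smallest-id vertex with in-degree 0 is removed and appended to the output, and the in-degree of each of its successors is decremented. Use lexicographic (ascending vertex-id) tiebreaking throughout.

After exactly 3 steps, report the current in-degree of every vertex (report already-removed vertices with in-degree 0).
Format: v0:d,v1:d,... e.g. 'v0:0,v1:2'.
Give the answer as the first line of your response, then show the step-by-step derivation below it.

v0:0,v1:1,v2:0,v3:0,v4:1,v5:0

step 1: output 0; order=[0]; indeg=(0,2,1,0,2,0)
step 2: output 3; order=[0,3]; indeg=(0,1,0,0,2,0)
step 3: output 2; order=[0,3,2]; indeg=(0,1,0,0,1,0)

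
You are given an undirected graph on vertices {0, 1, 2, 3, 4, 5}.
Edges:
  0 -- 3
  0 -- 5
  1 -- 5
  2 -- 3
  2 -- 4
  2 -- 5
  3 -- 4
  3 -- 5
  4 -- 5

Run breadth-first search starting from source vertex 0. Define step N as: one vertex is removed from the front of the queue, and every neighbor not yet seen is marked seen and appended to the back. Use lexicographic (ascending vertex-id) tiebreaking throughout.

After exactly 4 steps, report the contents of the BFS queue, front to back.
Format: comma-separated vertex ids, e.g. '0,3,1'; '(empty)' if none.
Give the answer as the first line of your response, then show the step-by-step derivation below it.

4,1

step 1: dequeue 0; queue=[3,5]; order=0
step 2: dequeue 3; queue=[5,2,4]; order=0,3
step 3: dequeue 5; queue=[2,4,1]; order=0,3,5
step 4: dequeue 2; queue=[4,1]; order=0,3,5,2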